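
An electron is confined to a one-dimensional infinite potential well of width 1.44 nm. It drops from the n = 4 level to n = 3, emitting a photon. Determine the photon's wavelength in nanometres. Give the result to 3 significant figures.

λ = 977 nm

E_1 = h²/(8m_eL²) = 2.905×10^-20 J, so ΔE = (4² − 3²)E_1 = 2.034×10^-19 J.
λ = hc/ΔE = (6.626×10^-34·2.998×10^8)/2.034×10^-19 = 9.77×10^-7 m = 977 nm.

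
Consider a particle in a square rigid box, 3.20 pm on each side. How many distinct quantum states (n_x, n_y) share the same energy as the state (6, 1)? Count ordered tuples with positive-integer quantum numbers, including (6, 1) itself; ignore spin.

The level has n_x² + n_y² = 37. The ordered positive-integer solutions are (1, 6), (6, 1).
That gives 2 states.

degeneracy = 2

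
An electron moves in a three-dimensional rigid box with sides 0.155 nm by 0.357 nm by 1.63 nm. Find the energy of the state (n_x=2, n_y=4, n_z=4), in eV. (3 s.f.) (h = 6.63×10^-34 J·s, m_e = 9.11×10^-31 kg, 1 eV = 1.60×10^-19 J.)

For a 3D rectangular well E = (h²/8m_e)·Σ n_i²/L_i² = (6.63×10^-34)²/(8·9.11×10^-31) · [2²/(0.155 nm)² + 4²/(0.357 nm)² + 4²/(1.63 nm)²].
Evaluating gives E = 1.798×10^-17 J = 112 eV.

E = 112 eV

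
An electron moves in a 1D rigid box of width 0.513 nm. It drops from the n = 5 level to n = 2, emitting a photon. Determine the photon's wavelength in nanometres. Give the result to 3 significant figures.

E_1 = h²/(8m_eL²) = 2.289×10^-19 J, so ΔE = (5² − 2²)E_1 = 4.807×10^-18 J.
λ = hc/ΔE = (6.626×10^-34·2.998×10^8)/4.807×10^-18 = 4.13×10^-8 m = 41.3 nm.

λ = 41.3 nm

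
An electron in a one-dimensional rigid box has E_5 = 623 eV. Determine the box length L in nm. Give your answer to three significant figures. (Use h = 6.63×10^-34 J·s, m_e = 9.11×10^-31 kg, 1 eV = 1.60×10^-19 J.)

From E_n = n²h²/(8m_eL²), L = n·h/√(8m_eE_n).
E_5 = 623 eV = 9.968×10^-17 J, so L = 5·6.63×10^-34/√(8·9.11×10^-31·9.968×10^-17) = 1.23×10^-10 m = 0.123 nm.

L = 0.123 nm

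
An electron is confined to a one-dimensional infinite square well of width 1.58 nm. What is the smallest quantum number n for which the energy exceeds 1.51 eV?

n = 4

E_1 = h²/(8m_eL²) = 2.413×10^-20 J = 0.1506 eV.
Need n² > 1.51/0.1506 = 10.03, i.e. n > 3.167.
The smallest integer satisfying this is n = 4.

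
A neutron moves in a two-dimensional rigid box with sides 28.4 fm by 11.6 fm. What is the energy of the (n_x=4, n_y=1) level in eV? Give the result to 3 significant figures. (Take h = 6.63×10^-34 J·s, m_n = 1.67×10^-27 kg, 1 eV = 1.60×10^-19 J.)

E = 5.61×10^6 eV

For a 2D rectangular well E = (h²/8m_n)·Σ n_i²/L_i² = (6.63×10^-34)²/(8·1.67×10^-27) · [4²/(28.4 fm)² + 1²/(11.6 fm)²].
Evaluating gives E = 8.972×10^-13 J = 5.61×10^6 eV.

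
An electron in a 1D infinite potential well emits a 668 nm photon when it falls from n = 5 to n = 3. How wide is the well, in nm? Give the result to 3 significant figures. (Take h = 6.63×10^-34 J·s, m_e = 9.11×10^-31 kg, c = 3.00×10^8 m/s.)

The photon carries ΔE = hc/λ = 6.63×10^-34·3.00×10^8/6.68×10^-7 m = 2.978×10^-19 J.
Since ΔE = (5² − 3²)E_1, E_1 = 1.861×10^-20 J, and L = h/√(8m_eE_1) = 1.80×10^-9 m = 1.80 nm.

L = 1.80 nm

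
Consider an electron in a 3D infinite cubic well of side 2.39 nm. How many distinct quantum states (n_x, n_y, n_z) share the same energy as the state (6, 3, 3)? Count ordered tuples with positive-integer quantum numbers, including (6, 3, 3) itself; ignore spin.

The level has n_x² + n_y² + n_z² = 54. The ordered positive-integer solutions are (1, 2, 7), (1, 7, 2), (2, 1, 7), (2, 5, 5), (2, 7, 1), (3, 3, 6), (3, 6, 3), (5, 2, 5), (5, 5, 2), (6, 3, 3), (7, 1, 2), (7, 2, 1).
That gives 12 states.

degeneracy = 12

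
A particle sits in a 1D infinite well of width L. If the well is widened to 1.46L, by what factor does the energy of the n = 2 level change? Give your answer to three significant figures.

E_n ∝ 1/L², so the energy scales by 1/1.46² = 0.469.

0.469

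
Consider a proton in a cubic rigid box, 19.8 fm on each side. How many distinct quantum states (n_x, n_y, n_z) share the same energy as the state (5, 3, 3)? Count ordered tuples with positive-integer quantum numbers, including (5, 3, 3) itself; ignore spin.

The level has n_x² + n_y² + n_z² = 43. The ordered positive-integer solutions are (3, 3, 5), (3, 5, 3), (5, 3, 3).
That gives 3 states.

degeneracy = 3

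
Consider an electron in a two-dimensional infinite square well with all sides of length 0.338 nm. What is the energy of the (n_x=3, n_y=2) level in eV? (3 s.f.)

E = 42.8 eV

For a 2D rectangular well E = (h²/8m_e)·Σ n_i²/L_i² = (6.626×10^-34)²/(8·9.109×10^-31) · [3²/(0.338 nm)² + 2²/(0.338 nm)²].
Evaluating gives E = 6.856×10^-18 J = 42.8 eV.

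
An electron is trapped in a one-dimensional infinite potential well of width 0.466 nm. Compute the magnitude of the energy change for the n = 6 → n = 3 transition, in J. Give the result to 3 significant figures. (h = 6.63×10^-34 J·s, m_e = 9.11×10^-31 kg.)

|ΔE| = 7.50×10^-18 J

E_1 = h²/(8m_eL²) = 2.777×10^-19 J.
|ΔE| = |6² − 3²|·E_1 = 27·2.777×10^-19 J = 7.50×10^-18 J.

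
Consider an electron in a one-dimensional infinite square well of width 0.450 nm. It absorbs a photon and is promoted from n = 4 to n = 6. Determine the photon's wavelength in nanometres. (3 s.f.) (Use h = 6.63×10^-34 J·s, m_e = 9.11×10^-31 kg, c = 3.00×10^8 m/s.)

E_1 = h²/(8m_eL²) = 2.978×10^-19 J, so ΔE = (6² − 4²)E_1 = 5.956×10^-18 J.
λ = hc/ΔE = (6.63×10^-34·3.00×10^8)/5.956×10^-18 = 3.34×10^-8 m = 33.4 nm.

λ = 33.4 nm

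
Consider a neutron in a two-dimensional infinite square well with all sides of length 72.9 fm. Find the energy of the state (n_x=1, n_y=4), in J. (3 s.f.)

E = 1.05×10^-13 J

For a 2D rectangular well E = (h²/8m_n)·Σ n_i²/L_i² = (6.626×10^-34)²/(8·1.675×10^-27) · [1²/(72.9 fm)² + 4²/(72.9 fm)²].
Evaluating gives E = 1.05×10^-13 J.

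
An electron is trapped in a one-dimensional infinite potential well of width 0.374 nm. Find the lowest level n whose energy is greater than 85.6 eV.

E_1 = h²/(8m_eL²) = 4.307×10^-19 J = 2.689 eV.
Need n² > 85.6/2.689 = 31.83, i.e. n > 5.642.
The smallest integer satisfying this is n = 6.

n = 6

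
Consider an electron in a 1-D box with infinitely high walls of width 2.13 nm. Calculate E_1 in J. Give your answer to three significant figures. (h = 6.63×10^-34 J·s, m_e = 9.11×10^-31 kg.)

For an infinite well E_n = n²h²/(8m_eL²), so E_1 = h²/(8m_eL²) = (6.63×10^-34)²/(8·9.11×10^-31·(2.13×10^-9 m)²) = 1.329×10^-20 J.

E_1 = 1.33×10^-20 J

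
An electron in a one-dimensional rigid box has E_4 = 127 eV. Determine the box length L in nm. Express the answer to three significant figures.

L = 0.218 nm

From E_n = n²h²/(8m_eL²), L = n·h/√(8m_eE_n).
E_4 = 127 eV = 2.035×10^-17 J, so L = 4·6.626×10^-34/√(8·9.109×10^-31·2.035×10^-17) = 2.18×10^-10 m = 0.218 nm.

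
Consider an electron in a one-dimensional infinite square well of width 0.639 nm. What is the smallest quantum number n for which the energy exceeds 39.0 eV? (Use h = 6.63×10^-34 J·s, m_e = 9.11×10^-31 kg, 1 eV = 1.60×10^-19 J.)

E_1 = h²/(8m_eL²) = 1.477×10^-19 J = 0.9231 eV.
Need n² > 39.0/0.9231 = 42.25, i.e. n > 6.500.
The smallest integer satisfying this is n = 7.

n = 7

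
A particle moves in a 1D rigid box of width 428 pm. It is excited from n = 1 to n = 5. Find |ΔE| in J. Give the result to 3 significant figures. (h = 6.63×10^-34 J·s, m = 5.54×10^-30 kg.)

E_1 = h²/(8mL²) = 5.414×10^-20 J.
|ΔE| = |1² − 5²|·E_1 = 24·5.414×10^-20 J = 1.30×10^-18 J.

|ΔE| = 1.30×10^-18 J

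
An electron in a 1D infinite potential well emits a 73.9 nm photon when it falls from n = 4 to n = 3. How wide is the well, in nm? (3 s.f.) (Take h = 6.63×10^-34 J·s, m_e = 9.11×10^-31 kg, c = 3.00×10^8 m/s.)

L = 0.396 nm

The photon carries ΔE = hc/λ = 6.63×10^-34·3.00×10^8/7.39×10^-8 m = 2.691×10^-18 J.
Since ΔE = (4² − 3²)E_1, E_1 = 3.844×10^-19 J, and L = h/√(8m_eE_1) = 3.96×10^-10 m = 0.396 nm.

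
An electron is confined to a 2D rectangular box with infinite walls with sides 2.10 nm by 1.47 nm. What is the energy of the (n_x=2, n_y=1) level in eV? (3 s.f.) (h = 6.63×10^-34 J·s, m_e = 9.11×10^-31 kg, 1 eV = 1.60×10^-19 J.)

E = 0.516 eV

For a 2D rectangular well E = (h²/8m_e)·Σ n_i²/L_i² = (6.63×10^-34)²/(8·9.11×10^-31) · [2²/(2.10 nm)² + 1²/(1.47 nm)²].
Evaluating gives E = 8.262×10^-20 J = 0.516 eV.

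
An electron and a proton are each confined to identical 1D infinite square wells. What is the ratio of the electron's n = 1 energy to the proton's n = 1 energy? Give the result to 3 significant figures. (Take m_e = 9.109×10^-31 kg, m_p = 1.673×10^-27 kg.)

E_n ∝ 1/m at fixed n and L, so the ratio is m_p/m_e = 1.673×10^-27/9.109×10^-31 = 1.84×10^3.

1.84×10^3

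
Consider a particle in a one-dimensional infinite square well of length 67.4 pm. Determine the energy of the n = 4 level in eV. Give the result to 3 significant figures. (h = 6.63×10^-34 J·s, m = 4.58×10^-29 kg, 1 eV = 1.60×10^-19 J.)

For an infinite well E_n = n²h²/(8mL²), so E_1 = h²/(8mL²) = (6.63×10^-34)²/(8·4.58×10^-29·(6.74×10^-11 m)²) = 2.641×10^-19 J.
Then E_4 = 4²·E_1 = 16·2.641×10^-19 J = 4.226×10^-18 J.
Converting, E_4 = 4.226×10^-18 J / (1.60×10^-19 J/eV) = 26.4 eV.

E_4 = 26.4 eV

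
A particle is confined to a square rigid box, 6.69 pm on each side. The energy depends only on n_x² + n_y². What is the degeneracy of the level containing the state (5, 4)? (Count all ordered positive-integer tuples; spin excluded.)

degeneracy = 2

The level has n_x² + n_y² = 41. The ordered positive-integer solutions are (4, 5), (5, 4).
That gives 2 states.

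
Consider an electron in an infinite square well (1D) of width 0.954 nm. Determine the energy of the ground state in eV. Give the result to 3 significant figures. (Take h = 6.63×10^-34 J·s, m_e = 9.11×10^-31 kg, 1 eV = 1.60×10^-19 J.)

E_1 = 0.414 eV

For an infinite well E_n = n²h²/(8m_eL²), so E_1 = h²/(8m_eL²) = (6.63×10^-34)²/(8·9.11×10^-31·(9.54×10^-10 m)²) = 6.627×10^-20 J.
Converting, E_1 = 6.627×10^-20 J / (1.60×10^-19 J/eV) = 0.414 eV.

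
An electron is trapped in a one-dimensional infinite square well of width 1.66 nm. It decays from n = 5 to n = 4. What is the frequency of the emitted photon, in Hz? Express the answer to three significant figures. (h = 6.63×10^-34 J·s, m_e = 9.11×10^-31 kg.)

f = 2.97×10^14 Hz

E_1 = h²/(8m_eL²) = 2.189×10^-20 J and ΔE = (5² − 4²)E_1 = 1.970×10^-19 J.
f = ΔE/h = 1.970×10^-19/6.63×10^-34 = 2.97×10^14 Hz.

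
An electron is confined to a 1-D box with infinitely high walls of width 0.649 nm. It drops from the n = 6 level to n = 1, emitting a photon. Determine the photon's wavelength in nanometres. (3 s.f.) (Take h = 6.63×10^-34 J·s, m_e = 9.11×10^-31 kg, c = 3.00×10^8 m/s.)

λ = 39.7 nm

E_1 = h²/(8m_eL²) = 1.432×10^-19 J, so ΔE = (6² − 1²)E_1 = 5.012×10^-18 J.
λ = hc/ΔE = (6.63×10^-34·3.00×10^8)/5.012×10^-18 = 3.97×10^-8 m = 39.7 nm.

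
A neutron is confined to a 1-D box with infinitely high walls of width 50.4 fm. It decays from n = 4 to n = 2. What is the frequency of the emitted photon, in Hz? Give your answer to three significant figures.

f = 2.34×10^20 Hz

E_1 = h²/(8m_nL²) = 1.290×10^-14 J and ΔE = (4² − 2²)E_1 = 1.548×10^-13 J.
f = ΔE/h = 1.548×10^-13/6.626×10^-34 = 2.34×10^20 Hz.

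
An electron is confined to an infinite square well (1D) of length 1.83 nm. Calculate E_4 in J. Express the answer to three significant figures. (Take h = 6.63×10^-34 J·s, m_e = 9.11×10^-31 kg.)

E_4 = 2.88×10^-19 J

For an infinite well E_n = n²h²/(8m_eL²), so E_1 = h²/(8m_eL²) = (6.63×10^-34)²/(8·9.11×10^-31·(1.83×10^-9 m)²) = 1.801×10^-20 J.
Then E_4 = 4²·E_1 = 16·1.801×10^-20 J = 2.88×10^-19 J.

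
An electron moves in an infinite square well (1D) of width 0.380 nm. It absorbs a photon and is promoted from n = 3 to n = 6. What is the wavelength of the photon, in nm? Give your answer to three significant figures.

E_1 = h²/(8m_eL²) = 4.172×10^-19 J, so ΔE = (6² − 3²)E_1 = 1.126×10^-17 J.
λ = hc/ΔE = (6.626×10^-34·2.998×10^8)/1.126×10^-17 = 1.76×10^-8 m = 17.6 nm.

λ = 17.6 nm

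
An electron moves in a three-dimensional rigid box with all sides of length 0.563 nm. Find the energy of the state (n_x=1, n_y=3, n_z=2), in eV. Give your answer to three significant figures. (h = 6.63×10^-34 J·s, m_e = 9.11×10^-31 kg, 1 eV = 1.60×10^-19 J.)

E = 16.6 eV

For a 3D rectangular well E = (h²/8m_e)·Σ n_i²/L_i² = (6.63×10^-34)²/(8·9.11×10^-31) · [1²/(0.563 nm)² + 3²/(0.563 nm)² + 2²/(0.563 nm)²].
Evaluating gives E = 2.664×10^-18 J = 16.6 eV.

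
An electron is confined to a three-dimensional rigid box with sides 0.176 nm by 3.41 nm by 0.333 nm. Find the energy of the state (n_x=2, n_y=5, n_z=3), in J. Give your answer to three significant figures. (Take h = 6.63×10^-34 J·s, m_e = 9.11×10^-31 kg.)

E = 1.28×10^-17 J

For a 3D rectangular well E = (h²/8m_e)·Σ n_i²/L_i² = (6.63×10^-34)²/(8·9.11×10^-31) · [2²/(0.176 nm)² + 5²/(3.41 nm)² + 3²/(0.333 nm)²].
Evaluating gives E = 1.28×10^-17 J.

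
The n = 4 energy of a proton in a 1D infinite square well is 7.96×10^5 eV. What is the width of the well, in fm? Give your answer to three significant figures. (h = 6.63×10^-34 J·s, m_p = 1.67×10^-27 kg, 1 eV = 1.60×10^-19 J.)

L = 64.3 fm

From E_n = n²h²/(8m_pL²), L = n·h/√(8m_pE_n).
E_4 = 7.96×10^5 eV = 1.274×10^-13 J, so L = 4·6.63×10^-34/√(8·1.67×10^-27·1.274×10^-13) = 6.43×10^-14 m = 64.3 fm.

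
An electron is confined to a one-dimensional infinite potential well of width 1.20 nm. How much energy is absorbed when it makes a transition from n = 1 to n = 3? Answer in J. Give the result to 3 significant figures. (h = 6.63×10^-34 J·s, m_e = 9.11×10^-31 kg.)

|ΔE| = 3.35×10^-19 J

E_1 = h²/(8m_eL²) = 4.188×10^-20 J.
|ΔE| = |1² − 3²|·E_1 = 8·4.188×10^-20 J = 3.35×10^-19 J.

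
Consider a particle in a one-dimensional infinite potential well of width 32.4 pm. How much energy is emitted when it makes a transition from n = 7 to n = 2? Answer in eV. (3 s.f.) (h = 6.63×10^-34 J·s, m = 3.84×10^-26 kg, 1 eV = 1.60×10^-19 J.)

|ΔE| = 0.383 eV

E_1 = h²/(8mL²) = 1.363×10^-21 J.
|ΔE| = |7² − 2²|·E_1 = 45·1.363×10^-21 J = 6.133×10^-20 J = 0.383 eV.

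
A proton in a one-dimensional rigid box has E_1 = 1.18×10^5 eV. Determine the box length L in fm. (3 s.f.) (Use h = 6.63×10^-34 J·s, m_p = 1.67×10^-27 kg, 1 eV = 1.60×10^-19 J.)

From E_n = n²h²/(8m_pL²), L = n·h/√(8m_pE_n).
E_1 = 1.18×10^5 eV = 1.888×10^-14 J, so L = 1·6.63×10^-34/√(8·1.67×10^-27·1.888×10^-14) = 4.17×10^-14 m = 41.7 fm.

L = 41.7 fm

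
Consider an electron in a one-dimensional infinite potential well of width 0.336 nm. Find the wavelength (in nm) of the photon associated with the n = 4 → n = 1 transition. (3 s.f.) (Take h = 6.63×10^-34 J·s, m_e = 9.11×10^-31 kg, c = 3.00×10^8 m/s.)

λ = 24.8 nm

E_1 = h²/(8m_eL²) = 5.342×10^-19 J, so ΔE = (4² − 1²)E_1 = 8.013×10^-18 J.
λ = hc/ΔE = (6.63×10^-34·3.00×10^8)/8.013×10^-18 = 2.48×10^-8 m = 24.8 nm.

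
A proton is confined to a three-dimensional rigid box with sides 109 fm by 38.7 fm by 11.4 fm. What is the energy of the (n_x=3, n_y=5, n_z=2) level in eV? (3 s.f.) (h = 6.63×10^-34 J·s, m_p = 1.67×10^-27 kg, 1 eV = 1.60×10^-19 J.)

For a 3D rectangular well E = (h²/8m_p)·Σ n_i²/L_i² = (6.63×10^-34)²/(8·1.67×10^-27) · [3²/(109 fm)² + 5²/(38.7 fm)² + 2²/(11.4 fm)²].
Evaluating gives E = 1.587×10^-12 J = 9.92×10^6 eV.

E = 9.92×10^6 eV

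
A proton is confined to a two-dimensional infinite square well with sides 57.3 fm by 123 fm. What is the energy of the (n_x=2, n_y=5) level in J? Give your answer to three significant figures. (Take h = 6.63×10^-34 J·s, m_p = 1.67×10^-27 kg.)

E = 9.45×10^-14 J

For a 2D rectangular well E = (h²/8m_p)·Σ n_i²/L_i² = (6.63×10^-34)²/(8·1.67×10^-27) · [2²/(57.3 fm)² + 5²/(123 fm)²].
Evaluating gives E = 9.45×10^-14 J.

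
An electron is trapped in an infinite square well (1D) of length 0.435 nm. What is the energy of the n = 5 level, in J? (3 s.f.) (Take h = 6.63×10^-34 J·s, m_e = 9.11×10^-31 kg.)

For an infinite well E_n = n²h²/(8m_eL²), so E_1 = h²/(8m_eL²) = (6.63×10^-34)²/(8·9.11×10^-31·(4.35×10^-10 m)²) = 3.187×10^-19 J.
Then E_5 = 5²·E_1 = 25·3.187×10^-19 J = 7.97×10^-18 J.

E_5 = 7.97×10^-18 J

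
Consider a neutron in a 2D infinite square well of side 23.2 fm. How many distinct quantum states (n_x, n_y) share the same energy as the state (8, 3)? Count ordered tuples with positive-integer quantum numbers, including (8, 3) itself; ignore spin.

degeneracy = 2

The level has n_x² + n_y² = 73. The ordered positive-integer solutions are (3, 8), (8, 3).
That gives 2 states.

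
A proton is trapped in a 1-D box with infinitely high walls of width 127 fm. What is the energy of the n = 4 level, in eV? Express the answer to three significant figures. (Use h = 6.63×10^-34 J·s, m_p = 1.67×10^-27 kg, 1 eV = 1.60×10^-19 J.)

E_4 = 2.04×10^5 eV

For an infinite well E_n = n²h²/(8m_pL²), so E_1 = h²/(8m_pL²) = (6.63×10^-34)²/(8·1.67×10^-27·(1.27×10^-13 m)²) = 2.040×10^-15 J.
Then E_4 = 4²·E_1 = 16·2.040×10^-15 J = 3.264×10^-14 J.
Converting, E_4 = 3.264×10^-14 J / (1.60×10^-19 J/eV) = 2.04×10^5 eV.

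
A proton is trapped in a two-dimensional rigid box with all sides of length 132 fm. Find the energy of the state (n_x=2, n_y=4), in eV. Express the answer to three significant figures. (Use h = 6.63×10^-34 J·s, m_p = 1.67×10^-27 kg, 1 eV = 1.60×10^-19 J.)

E = 2.36×10^5 eV

For a 2D rectangular well E = (h²/8m_p)·Σ n_i²/L_i² = (6.63×10^-34)²/(8·1.67×10^-27) · [2²/(132 fm)² + 4²/(132 fm)²].
Evaluating gives E = 3.777×10^-14 J = 2.36×10^5 eV.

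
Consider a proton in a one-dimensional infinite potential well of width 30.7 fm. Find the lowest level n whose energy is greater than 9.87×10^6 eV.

E_1 = h²/(8m_pL²) = 3.480×10^-14 J = 2.172×10^5 eV.
Need n² > 9.87×10^6/2.172×10^5 = 45.44, i.e. n > 6.741.
The smallest integer satisfying this is n = 7.

n = 7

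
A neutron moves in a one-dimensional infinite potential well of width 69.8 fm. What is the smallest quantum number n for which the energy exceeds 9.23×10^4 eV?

E_1 = h²/(8m_nL²) = 6.725×10^-15 J = 4.198×10^4 eV.
Need n² > 9.23×10^4/4.198×10^4 = 2.199, i.e. n > 1.483.
The smallest integer satisfying this is n = 2.

n = 2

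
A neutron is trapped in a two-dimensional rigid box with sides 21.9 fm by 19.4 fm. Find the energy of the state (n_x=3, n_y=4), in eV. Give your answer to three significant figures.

For a 2D rectangular well E = (h²/8m_n)·Σ n_i²/L_i² = (6.626×10^-34)²/(8·1.675×10^-27) · [3²/(21.9 fm)² + 4²/(19.4 fm)²].
Evaluating gives E = 2.008×10^-12 J = 1.25×10^7 eV.

E = 1.25×10^7 eV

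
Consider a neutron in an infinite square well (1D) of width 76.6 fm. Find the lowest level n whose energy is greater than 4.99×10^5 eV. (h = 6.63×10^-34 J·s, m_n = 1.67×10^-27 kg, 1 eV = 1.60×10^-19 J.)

n = 4

E_1 = h²/(8m_nL²) = 5.607×10^-15 J = 3.504×10^4 eV.
Need n² > 4.99×10^5/3.504×10^4 = 14.24, i.e. n > 3.774.
The smallest integer satisfying this is n = 4.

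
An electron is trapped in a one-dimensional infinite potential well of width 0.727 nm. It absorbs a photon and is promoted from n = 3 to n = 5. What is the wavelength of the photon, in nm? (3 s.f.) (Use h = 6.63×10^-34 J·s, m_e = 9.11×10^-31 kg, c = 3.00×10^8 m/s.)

E_1 = h²/(8m_eL²) = 1.141×10^-19 J, so ΔE = (5² − 3²)E_1 = 1.826×10^-18 J.
λ = hc/ΔE = (6.63×10^-34·3.00×10^8)/1.826×10^-18 = 1.09×10^-7 m = 109 nm.

λ = 109 nm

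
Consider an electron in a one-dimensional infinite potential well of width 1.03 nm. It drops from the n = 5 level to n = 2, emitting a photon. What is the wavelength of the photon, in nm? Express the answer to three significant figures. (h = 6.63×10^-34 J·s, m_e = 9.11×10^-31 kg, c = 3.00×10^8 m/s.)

E_1 = h²/(8m_eL²) = 5.685×10^-20 J, so ΔE = (5² − 2²)E_1 = 1.194×10^-18 J.
λ = hc/ΔE = (6.63×10^-34·3.00×10^8)/1.194×10^-18 = 1.67×10^-7 m = 167 nm.

λ = 167 nm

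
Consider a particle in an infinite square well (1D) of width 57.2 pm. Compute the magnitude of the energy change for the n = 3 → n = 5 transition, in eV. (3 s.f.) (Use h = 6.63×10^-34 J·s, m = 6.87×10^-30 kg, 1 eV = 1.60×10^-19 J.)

E_1 = h²/(8mL²) = 2.444×10^-18 J.
|ΔE| = |3² − 5²|·E_1 = 16·2.444×10^-18 J = 3.910×10^-17 J = 244 eV.

|ΔE| = 244 eV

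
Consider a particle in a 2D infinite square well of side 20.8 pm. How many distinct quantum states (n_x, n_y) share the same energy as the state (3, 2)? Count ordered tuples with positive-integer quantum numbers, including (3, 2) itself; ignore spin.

degeneracy = 2

The level has n_x² + n_y² = 13. The ordered positive-integer solutions are (2, 3), (3, 2).
That gives 2 states.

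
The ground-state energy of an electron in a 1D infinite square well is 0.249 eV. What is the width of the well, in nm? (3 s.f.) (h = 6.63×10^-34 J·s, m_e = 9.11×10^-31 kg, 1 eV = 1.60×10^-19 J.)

L = 1.23 nm

From E_n = n²h²/(8m_eL²), L = n·h/√(8m_eE_n).
E_1 = 0.249 eV = 3.984×10^-20 J, so L = 1·6.63×10^-34/√(8·9.11×10^-31·3.984×10^-20) = 1.23×10^-9 m = 1.23 nm.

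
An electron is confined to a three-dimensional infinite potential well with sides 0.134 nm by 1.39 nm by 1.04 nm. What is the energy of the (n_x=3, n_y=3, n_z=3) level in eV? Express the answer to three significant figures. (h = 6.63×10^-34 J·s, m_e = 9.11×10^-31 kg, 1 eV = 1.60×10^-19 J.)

E = 194 eV

For a 3D rectangular well E = (h²/8m_e)·Σ n_i²/L_i² = (6.63×10^-34)²/(8·9.11×10^-31) · [3²/(0.134 nm)² + 3²/(1.39 nm)² + 3²/(1.04 nm)²].
Evaluating gives E = 3.101×10^-17 J = 194 eV.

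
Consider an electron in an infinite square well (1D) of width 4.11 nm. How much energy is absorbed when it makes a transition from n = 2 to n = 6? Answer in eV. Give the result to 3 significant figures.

E_1 = h²/(8m_eL²) = 3.567×10^-21 J.
|ΔE| = |2² − 6²|·E_1 = 32·3.567×10^-21 J = 1.141×10^-19 J = 0.712 eV.

|ΔE| = 0.712 eV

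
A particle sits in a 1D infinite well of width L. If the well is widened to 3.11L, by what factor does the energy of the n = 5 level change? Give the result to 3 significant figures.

E_n ∝ 1/L², so the energy scales by 1/3.11² = 0.103.

0.103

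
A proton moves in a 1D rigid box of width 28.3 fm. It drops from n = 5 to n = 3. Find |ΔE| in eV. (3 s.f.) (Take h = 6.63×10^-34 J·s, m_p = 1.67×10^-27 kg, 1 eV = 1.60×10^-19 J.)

|ΔE| = 4.11×10^6 eV

E_1 = h²/(8m_pL²) = 4.108×10^-14 J.
|ΔE| = |5² − 3²|·E_1 = 16·4.108×10^-14 J = 6.573×10^-13 J = 4.11×10^6 eV.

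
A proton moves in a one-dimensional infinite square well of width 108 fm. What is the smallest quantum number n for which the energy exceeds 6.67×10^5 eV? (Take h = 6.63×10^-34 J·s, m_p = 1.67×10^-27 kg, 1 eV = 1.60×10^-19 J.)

n = 7

E_1 = h²/(8m_pL²) = 2.821×10^-15 J = 1.763×10^4 eV.
Need n² > 6.67×10^5/1.763×10^4 = 37.83, i.e. n > 6.151.
The smallest integer satisfying this is n = 7.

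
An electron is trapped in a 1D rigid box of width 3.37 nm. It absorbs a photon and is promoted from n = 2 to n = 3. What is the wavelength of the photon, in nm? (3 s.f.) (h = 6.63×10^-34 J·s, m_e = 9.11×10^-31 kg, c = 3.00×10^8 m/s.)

E_1 = h²/(8m_eL²) = 5.311×10^-21 J, so ΔE = (3² − 2²)E_1 = 2.655×10^-20 J.
λ = hc/ΔE = (6.63×10^-34·3.00×10^8)/2.655×10^-20 = 7.49×10^-6 m = 7.49×10^3 nm.

λ = 7.49×10^3 nm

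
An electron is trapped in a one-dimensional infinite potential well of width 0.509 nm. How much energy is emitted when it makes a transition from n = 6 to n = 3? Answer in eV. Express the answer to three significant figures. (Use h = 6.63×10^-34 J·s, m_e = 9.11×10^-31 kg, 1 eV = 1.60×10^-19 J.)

E_1 = h²/(8m_eL²) = 2.328×10^-19 J.
|ΔE| = |6² − 3²|·E_1 = 27·2.328×10^-19 J = 6.286×10^-18 J = 39.3 eV.

|ΔE| = 39.3 eV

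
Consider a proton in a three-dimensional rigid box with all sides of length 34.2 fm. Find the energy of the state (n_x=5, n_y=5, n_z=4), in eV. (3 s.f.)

E = 1.16×10^7 eV

For a 3D rectangular well E = (h²/8m_p)·Σ n_i²/L_i² = (6.626×10^-34)²/(8·1.673×10^-27) · [5²/(34.2 fm)² + 5²/(34.2 fm)² + 4²/(34.2 fm)²].
Evaluating gives E = 1.851×10^-12 J = 1.16×10^7 eV.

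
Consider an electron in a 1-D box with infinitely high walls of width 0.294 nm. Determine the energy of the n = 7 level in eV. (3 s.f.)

E_7 = 213 eV

For an infinite well E_n = n²h²/(8m_eL²), so E_1 = h²/(8m_eL²) = (6.626×10^-34)²/(8·9.109×10^-31·(2.94×10^-10 m)²) = 6.970×10^-19 J.
Then E_7 = 7²·E_1 = 49·6.970×10^-19 J = 3.415×10^-17 J.
Converting, E_7 = 3.415×10^-17 J / (1.602×10^-19 J/eV) = 213 eV.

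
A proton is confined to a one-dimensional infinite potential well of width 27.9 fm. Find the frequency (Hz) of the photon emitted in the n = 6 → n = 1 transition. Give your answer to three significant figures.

f = 2.23×10^21 Hz

E_1 = h²/(8m_pL²) = 4.214×10^-14 J and ΔE = (6² − 1²)E_1 = 1.475×10^-12 J.
f = ΔE/h = 1.475×10^-12/6.626×10^-34 = 2.23×10^21 Hz.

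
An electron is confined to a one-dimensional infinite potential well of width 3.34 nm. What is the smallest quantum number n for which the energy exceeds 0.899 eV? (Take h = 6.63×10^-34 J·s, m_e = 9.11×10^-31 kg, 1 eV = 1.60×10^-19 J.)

n = 6

E_1 = h²/(8m_eL²) = 5.407×10^-21 J = 0.03379 eV.
Need n² > 0.899/0.03379 = 26.61, i.e. n > 5.158.
The smallest integer satisfying this is n = 6.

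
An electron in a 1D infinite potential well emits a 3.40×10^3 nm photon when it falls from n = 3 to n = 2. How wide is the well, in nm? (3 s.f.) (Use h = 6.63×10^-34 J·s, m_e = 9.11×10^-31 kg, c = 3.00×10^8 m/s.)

L = 2.27 nm

The photon carries ΔE = hc/λ = 6.63×10^-34·3.00×10^8/3.40×10^-6 m = 5.850×10^-20 J.
Since ΔE = (3² − 2²)E_1, E_1 = 1.170×10^-20 J, and L = h/√(8m_eE_1) = 2.27×10^-9 m = 2.27 nm.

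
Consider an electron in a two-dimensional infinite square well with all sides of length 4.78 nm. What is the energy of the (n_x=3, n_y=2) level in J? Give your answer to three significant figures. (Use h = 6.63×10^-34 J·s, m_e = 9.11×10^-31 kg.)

For a 2D rectangular well E = (h²/8m_e)·Σ n_i²/L_i² = (6.63×10^-34)²/(8·9.11×10^-31) · [3²/(4.78 nm)² + 2²/(4.78 nm)²].
Evaluating gives E = 3.43×10^-20 J.

E = 3.43×10^-20 J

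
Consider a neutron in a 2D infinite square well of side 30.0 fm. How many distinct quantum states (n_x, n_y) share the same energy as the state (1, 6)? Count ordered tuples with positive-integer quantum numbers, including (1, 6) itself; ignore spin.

degeneracy = 2

The level has n_x² + n_y² = 37. The ordered positive-integer solutions are (1, 6), (6, 1).
That gives 2 states.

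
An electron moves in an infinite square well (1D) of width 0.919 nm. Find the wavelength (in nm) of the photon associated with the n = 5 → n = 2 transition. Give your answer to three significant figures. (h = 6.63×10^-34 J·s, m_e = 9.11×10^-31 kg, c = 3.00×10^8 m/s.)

E_1 = h²/(8m_eL²) = 7.141×10^-20 J, so ΔE = (5² − 2²)E_1 = 1.500×10^-18 J.
λ = hc/ΔE = (6.63×10^-34·3.00×10^8)/1.500×10^-18 = 1.33×10^-7 m = 133 nm.

λ = 133 nm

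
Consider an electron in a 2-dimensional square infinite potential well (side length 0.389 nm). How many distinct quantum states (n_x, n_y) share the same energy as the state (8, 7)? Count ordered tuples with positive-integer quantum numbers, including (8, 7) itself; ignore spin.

The level has n_x² + n_y² = 113. The ordered positive-integer solutions are (7, 8), (8, 7).
That gives 2 states.

degeneracy = 2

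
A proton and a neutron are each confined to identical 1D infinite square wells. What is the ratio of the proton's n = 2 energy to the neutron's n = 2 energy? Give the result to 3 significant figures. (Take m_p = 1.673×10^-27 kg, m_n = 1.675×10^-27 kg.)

1.00

E_n ∝ 1/m at fixed n and L, so the ratio is m_n/m_p = 1.675×10^-27/1.673×10^-27 = 1.00.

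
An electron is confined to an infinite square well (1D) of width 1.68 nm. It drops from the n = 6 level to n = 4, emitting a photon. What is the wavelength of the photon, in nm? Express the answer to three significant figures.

λ = 465 nm

E_1 = h²/(8m_eL²) = 2.135×10^-20 J, so ΔE = (6² − 4²)E_1 = 4.270×10^-19 J.
λ = hc/ΔE = (6.626×10^-34·2.998×10^8)/4.270×10^-19 = 4.65×10^-7 m = 465 nm.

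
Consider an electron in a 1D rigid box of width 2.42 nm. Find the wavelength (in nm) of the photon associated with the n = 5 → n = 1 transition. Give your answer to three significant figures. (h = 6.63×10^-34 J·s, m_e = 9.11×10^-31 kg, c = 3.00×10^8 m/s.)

E_1 = h²/(8m_eL²) = 1.030×10^-20 J, so ΔE = (5² − 1²)E_1 = 2.472×10^-19 J.
λ = hc/ΔE = (6.63×10^-34·3.00×10^8)/2.472×10^-19 = 8.05×10^-7 m = 805 nm.

λ = 805 nm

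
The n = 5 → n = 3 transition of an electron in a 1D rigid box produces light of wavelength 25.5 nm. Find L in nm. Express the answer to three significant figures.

L = 0.352 nm

The photon carries ΔE = hc/λ = 6.626×10^-34·2.998×10^8/2.55×10^-8 m = 7.790×10^-18 J.
Since ΔE = (5² − 3²)E_1, E_1 = 4.869×10^-19 J, and L = h/√(8m_eE_1) = 3.52×10^-10 m = 0.352 nm.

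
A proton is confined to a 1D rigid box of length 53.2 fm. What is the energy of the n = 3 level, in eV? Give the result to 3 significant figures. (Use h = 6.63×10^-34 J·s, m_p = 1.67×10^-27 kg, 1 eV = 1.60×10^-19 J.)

For an infinite well E_n = n²h²/(8m_pL²), so E_1 = h²/(8m_pL²) = (6.63×10^-34)²/(8·1.67×10^-27·(5.32×10^-14 m)²) = 1.163×10^-14 J.
Then E_3 = 3²·E_1 = 9·1.163×10^-14 J = 1.047×10^-13 J.
Converting, E_3 = 1.047×10^-13 J / (1.60×10^-19 J/eV) = 6.54×10^5 eV.

E_3 = 6.54×10^5 eV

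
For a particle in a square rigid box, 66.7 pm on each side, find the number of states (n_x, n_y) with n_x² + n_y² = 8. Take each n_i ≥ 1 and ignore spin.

degeneracy = 1

The level has n_x² + n_y² = 8. The ordered positive-integer solutions are (2, 2).
That gives 1 state.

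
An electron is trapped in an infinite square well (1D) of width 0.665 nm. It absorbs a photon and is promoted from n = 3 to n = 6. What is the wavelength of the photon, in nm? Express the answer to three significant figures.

λ = 54.0 nm

E_1 = h²/(8m_eL²) = 1.362×10^-19 J, so ΔE = (6² − 3²)E_1 = 3.677×10^-18 J.
λ = hc/ΔE = (6.626×10^-34·2.998×10^8)/3.677×10^-18 = 5.40×10^-8 m = 54.0 nm.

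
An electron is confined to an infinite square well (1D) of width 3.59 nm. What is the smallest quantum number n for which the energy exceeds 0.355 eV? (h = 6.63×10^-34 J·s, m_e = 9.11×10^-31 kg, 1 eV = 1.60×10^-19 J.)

n = 4

E_1 = h²/(8m_eL²) = 4.680×10^-21 J = 0.02925 eV.
Need n² > 0.355/0.02925 = 12.14, i.e. n > 3.484.
The smallest integer satisfying this is n = 4.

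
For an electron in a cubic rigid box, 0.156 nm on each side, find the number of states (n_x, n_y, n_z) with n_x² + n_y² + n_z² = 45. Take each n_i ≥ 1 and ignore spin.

The level has n_x² + n_y² + n_z² = 45. The ordered positive-integer solutions are (2, 4, 5), (2, 5, 4), (4, 2, 5), (4, 5, 2), (5, 2, 4), (5, 4, 2).
That gives 6 states.

degeneracy = 6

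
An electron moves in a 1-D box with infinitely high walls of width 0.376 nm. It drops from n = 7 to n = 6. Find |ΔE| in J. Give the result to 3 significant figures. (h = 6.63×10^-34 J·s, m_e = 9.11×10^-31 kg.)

|ΔE| = 5.55×10^-18 J

E_1 = h²/(8m_eL²) = 4.266×10^-19 J.
|ΔE| = |7² − 6²|·E_1 = 13·4.266×10^-19 J = 5.55×10^-18 J.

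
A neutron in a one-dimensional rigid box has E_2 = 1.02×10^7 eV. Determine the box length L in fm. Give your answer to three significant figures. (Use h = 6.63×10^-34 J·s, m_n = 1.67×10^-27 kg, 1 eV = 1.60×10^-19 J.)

L = 8.98 fm

From E_n = n²h²/(8m_nL²), L = n·h/√(8m_nE_n).
E_2 = 1.02×10^7 eV = 1.632×10^-12 J, so L = 2·6.63×10^-34/√(8·1.67×10^-27·1.632×10^-12) = 8.98×10^-15 m = 8.98 fm.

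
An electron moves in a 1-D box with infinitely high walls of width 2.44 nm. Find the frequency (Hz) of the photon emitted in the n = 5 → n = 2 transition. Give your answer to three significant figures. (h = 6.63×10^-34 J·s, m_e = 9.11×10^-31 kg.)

E_1 = h²/(8m_eL²) = 1.013×10^-20 J and ΔE = (5² − 2²)E_1 = 2.127×10^-19 J.
f = ΔE/h = 2.127×10^-19/6.63×10^-34 = 3.21×10^14 Hz.

f = 3.21×10^14 Hz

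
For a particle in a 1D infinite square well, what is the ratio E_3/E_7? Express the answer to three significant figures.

E_n ∝ n², so E_3/E_7 = 3²/7² = 9/49 = 0.184.

0.184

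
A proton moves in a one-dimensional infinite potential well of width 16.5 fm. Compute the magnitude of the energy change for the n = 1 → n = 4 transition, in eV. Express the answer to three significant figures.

E_1 = h²/(8m_pL²) = 1.205×10^-13 J.
|ΔE| = |1² − 4²|·E_1 = 15·1.205×10^-13 J = 1.807×10^-12 J = 1.13×10^7 eV.

|ΔE| = 1.13×10^7 eV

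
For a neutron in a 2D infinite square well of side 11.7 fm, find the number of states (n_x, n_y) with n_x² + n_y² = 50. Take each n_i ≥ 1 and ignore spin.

degeneracy = 3

The level has n_x² + n_y² = 50. The ordered positive-integer solutions are (1, 7), (5, 5), (7, 1).
That gives 3 states.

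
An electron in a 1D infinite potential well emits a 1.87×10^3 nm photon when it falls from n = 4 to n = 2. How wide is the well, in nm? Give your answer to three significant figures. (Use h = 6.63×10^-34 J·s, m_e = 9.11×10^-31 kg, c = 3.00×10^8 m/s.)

The photon carries ΔE = hc/λ = 6.63×10^-34·3.00×10^8/1.87×10^-6 m = 1.064×10^-19 J.
Since ΔE = (4² − 2²)E_1, E_1 = 8.867×10^-21 J, and L = h/√(8m_eE_1) = 2.61×10^-9 m = 2.61 nm.

L = 2.61 nm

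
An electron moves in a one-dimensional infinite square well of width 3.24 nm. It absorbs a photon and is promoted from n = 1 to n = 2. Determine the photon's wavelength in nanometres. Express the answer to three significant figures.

E_1 = h²/(8m_eL²) = 5.739×10^-21 J, so ΔE = (2² − 1²)E_1 = 1.722×10^-20 J.
λ = hc/ΔE = (6.626×10^-34·2.998×10^8)/1.722×10^-20 = 1.15×10^-5 m = 1.15×10^4 nm.

λ = 1.15×10^4 nm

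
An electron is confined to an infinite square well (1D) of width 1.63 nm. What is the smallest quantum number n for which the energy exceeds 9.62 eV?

E_1 = h²/(8m_eL²) = 2.268×10^-20 J = 0.1416 eV.
Need n² > 9.62/0.1416 = 67.94, i.e. n > 8.243.
The smallest integer satisfying this is n = 9.

n = 9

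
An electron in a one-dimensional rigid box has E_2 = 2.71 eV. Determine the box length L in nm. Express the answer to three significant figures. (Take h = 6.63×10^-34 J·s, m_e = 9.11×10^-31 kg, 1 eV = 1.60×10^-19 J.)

From E_n = n²h²/(8m_eL²), L = n·h/√(8m_eE_n).
E_2 = 2.71 eV = 4.336×10^-19 J, so L = 2·6.63×10^-34/√(8·9.11×10^-31·4.336×10^-19) = 7.46×10^-10 m = 0.746 nm.

L = 0.746 nm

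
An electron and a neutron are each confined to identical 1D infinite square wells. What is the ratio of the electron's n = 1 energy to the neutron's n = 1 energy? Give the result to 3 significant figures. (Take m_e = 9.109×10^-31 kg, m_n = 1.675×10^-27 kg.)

E_n ∝ 1/m at fixed n and L, so the ratio is m_n/m_e = 1.675×10^-27/9.109×10^-31 = 1.84×10^3.

1.84×10^3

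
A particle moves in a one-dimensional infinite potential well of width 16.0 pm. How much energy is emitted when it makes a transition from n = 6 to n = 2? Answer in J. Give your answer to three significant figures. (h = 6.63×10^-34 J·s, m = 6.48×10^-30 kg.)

E_1 = h²/(8mL²) = 3.312×10^-17 J.
|ΔE| = |6² − 2²|·E_1 = 32·3.312×10^-17 J = 1.06×10^-15 J.

|ΔE| = 1.06×10^-15 J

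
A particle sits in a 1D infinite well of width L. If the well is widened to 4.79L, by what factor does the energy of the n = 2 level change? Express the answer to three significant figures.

0.0436

E_n ∝ 1/L², so the energy scales by 1/4.79² = 0.0436.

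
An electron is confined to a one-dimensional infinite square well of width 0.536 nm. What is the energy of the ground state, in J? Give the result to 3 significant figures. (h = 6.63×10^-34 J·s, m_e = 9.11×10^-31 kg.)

E_1 = 2.10×10^-19 J

For an infinite well E_n = n²h²/(8m_eL²), so E_1 = h²/(8m_eL²) = (6.63×10^-34)²/(8·9.11×10^-31·(5.36×10^-10 m)²) = 2.099×10^-19 J.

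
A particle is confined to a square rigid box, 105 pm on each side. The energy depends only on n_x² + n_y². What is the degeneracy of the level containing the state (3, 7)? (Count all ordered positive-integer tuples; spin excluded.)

degeneracy = 2

The level has n_x² + n_y² = 58. The ordered positive-integer solutions are (3, 7), (7, 3).
That gives 2 states.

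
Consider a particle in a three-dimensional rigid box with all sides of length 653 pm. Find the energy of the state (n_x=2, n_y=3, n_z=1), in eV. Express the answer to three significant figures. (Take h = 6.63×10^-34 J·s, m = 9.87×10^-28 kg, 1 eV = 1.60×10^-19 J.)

E = 0.0114 eV

For a 3D rectangular well E = (h²/8m)·Σ n_i²/L_i² = (6.63×10^-34)²/(8·9.87×10^-28) · [2²/(653 pm)² + 3²/(653 pm)² + 1²/(653 pm)²].
Evaluating gives E = 1.828×10^-21 J = 0.0114 eV.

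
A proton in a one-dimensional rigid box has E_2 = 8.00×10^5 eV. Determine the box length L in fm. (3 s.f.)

L = 32.0 fm

From E_n = n²h²/(8m_pL²), L = n·h/√(8m_pE_n).
E_2 = 8.00×10^5 eV = 1.282×10^-13 J, so L = 2·6.626×10^-34/√(8·1.673×10^-27·1.282×10^-13) = 3.20×10^-14 m = 32.0 fm.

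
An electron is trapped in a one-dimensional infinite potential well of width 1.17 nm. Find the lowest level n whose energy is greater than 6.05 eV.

n = 5

E_1 = h²/(8m_eL²) = 4.401×10^-20 J = 0.2747 eV.
Need n² > 6.05/0.2747 = 22.02, i.e. n > 4.693.
The smallest integer satisfying this is n = 5.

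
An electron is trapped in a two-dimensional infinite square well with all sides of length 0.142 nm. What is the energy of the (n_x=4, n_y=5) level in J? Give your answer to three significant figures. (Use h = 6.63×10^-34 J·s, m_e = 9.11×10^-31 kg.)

E = 1.23×10^-16 J

For a 2D rectangular well E = (h²/8m_e)·Σ n_i²/L_i² = (6.63×10^-34)²/(8·9.11×10^-31) · [4²/(0.142 nm)² + 5²/(0.142 nm)²].
Evaluating gives E = 1.23×10^-16 J.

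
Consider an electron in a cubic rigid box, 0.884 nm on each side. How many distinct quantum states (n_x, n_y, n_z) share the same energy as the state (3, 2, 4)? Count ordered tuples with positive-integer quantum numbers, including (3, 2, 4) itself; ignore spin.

The level has n_x² + n_y² + n_z² = 29. The ordered positive-integer solutions are (2, 3, 4), (2, 4, 3), (3, 2, 4), (3, 4, 2), (4, 2, 3), (4, 3, 2).
That gives 6 states.

degeneracy = 6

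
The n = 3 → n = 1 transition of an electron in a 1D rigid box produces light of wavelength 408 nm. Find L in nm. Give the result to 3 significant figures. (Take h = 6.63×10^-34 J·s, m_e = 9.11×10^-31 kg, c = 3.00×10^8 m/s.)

L = 0.995 nm

The photon carries ΔE = hc/λ = 6.63×10^-34·3.00×10^8/4.08×10^-7 m = 4.875×10^-19 J.
Since ΔE = (3² − 1²)E_1, E_1 = 6.094×10^-20 J, and L = h/√(8m_eE_1) = 9.95×10^-10 m = 0.995 nm.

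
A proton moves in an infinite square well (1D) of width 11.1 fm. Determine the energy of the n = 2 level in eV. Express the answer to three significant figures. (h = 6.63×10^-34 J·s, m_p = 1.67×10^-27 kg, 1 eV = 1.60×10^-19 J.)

E_2 = 6.68×10^6 eV

For an infinite well E_n = n²h²/(8m_pL²), so E_1 = h²/(8m_pL²) = (6.63×10^-34)²/(8·1.67×10^-27·(1.11×10^-14 m)²) = 2.670×10^-13 J.
Then E_2 = 2²·E_1 = 4·2.670×10^-13 J = 1.068×10^-12 J.
Converting, E_2 = 1.068×10^-12 J / (1.60×10^-19 J/eV) = 6.68×10^6 eV.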